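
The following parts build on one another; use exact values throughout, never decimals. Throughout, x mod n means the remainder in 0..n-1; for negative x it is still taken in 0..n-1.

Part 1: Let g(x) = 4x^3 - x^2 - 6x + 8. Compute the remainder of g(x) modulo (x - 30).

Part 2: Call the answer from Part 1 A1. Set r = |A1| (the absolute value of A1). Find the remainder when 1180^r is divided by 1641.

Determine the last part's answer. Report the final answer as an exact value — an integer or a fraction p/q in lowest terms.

Part 1: remainder = value at the root: 4*(30)^3 - 1*(30)^2 - 6*(30)^1 + 8 = (108000) + (-900) + (-180) + (8) = 106928; answer 106928
Part 2: A1 = 106928; r = 106928; squarings mod 1641: 1180^1=1180, 1180^2=832, 1180^4=1363, 1180^8=157, 1180^16=34, 1180^32=1156, 1180^64=562, 1180^128=772, 1180^256=301, 1180^512=346, 1180^1024=1564, 1180^2048=1006, 1180^4096=1180, 1180^8192=832, 1180^16384=1363, 1180^32768=157, 1180^65536=34; 1180^106928 = 1180^16 * 1180^32 * 1180^128 * 1180^256 * 1180^8192 * 1180^32768 * 1180^65536 = 1570 (mod 1641); answer 1570

1570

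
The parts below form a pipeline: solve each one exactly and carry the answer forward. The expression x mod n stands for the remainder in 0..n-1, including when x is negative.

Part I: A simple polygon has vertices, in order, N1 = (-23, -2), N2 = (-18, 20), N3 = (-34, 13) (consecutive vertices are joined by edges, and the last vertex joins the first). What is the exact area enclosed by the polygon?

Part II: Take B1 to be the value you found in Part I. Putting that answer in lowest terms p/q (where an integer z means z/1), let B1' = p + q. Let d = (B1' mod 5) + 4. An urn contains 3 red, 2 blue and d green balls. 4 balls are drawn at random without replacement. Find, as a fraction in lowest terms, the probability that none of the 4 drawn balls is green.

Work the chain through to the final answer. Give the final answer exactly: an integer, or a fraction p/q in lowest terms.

1/143

Part I: cross terms: (-23*20 - -18*-2)=-496, (-18*13 - -34*20)=446, (-34*-2 - -23*13)=367; twice the area = |317| = 317; area = 317/2; answer 317/2
Part II: B1 = 317/2; threaded value p + q = 319; d = 8; total draws C(13,4) = 715; favorable C(5,4) = 5; P = 1/143; answer 1/143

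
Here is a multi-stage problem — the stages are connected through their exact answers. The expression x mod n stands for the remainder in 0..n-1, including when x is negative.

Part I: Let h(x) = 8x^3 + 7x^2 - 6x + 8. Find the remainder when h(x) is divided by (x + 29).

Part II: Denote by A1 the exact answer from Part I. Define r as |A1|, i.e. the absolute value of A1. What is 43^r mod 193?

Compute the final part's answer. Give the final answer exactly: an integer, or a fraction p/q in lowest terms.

184

Part I: remainder = value at the root: 8*(-29)^3 + 7*(-29)^2 - 6*(-29)^1 + 8 = (-195112) + (5887) + (174) + (8) = -189043; answer -189043
Part II: A1 = -189043; r = 189043; squarings mod 193: 43^1=43, 43^2=112, 43^4=192, 43^8=1, 43^16=1, 43^32=1, 43^64=1, 43^128=1, 43^256=1, 43^512=1, 43^1024=1, 43^2048=1, 43^4096=1, 43^8192=1, 43^16384=1, 43^32768=1, 43^65536=1, 43^131072=1; 43^189043 = 43^1 * 43^2 * 43^16 * 43^32 * 43^64 * 43^512 * 43^8192 * 43^16384 * 43^32768 * 43^131072 = 184 (mod 193); answer 184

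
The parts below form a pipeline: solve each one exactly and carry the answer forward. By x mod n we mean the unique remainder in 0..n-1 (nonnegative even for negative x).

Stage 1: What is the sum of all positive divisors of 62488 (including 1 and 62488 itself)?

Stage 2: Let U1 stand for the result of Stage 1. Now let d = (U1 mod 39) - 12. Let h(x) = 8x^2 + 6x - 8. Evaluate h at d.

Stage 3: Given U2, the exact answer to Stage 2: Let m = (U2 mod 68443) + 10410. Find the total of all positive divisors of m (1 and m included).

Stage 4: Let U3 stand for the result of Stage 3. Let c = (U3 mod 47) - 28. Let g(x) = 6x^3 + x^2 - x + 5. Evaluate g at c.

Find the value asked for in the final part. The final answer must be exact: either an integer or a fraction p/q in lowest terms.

Stage 1: 62488 = 2^3 * 73 * 107; sigma = (1 + 2 + 4 + 8) * (1 + 73) * (1 + 107) = 15 * 74 * 108 = 119880; answer 119880
Stage 2: U1 = 119880; d = 21; 8*(21)^2 + 6*(21)^1 - 8 = (3528) + (126) + (-8) = 3646; answer 3646
Stage 3: U2 = 3646; m = 14056; 14056 = 2^3 * 7 * 251; sigma = (1 + 2 + 4 + 8) * (1 + 7) * (1 + 251) = 15 * 8 * 252 = 30240; answer 30240
Stage 4: U3 = 30240; c = -9; 6*(-9)^3 + 1*(-9)^2 - 1*(-9)^1 + 5 = (-4374) + (81) + (9) + (5) = -4279; answer -4279

-4279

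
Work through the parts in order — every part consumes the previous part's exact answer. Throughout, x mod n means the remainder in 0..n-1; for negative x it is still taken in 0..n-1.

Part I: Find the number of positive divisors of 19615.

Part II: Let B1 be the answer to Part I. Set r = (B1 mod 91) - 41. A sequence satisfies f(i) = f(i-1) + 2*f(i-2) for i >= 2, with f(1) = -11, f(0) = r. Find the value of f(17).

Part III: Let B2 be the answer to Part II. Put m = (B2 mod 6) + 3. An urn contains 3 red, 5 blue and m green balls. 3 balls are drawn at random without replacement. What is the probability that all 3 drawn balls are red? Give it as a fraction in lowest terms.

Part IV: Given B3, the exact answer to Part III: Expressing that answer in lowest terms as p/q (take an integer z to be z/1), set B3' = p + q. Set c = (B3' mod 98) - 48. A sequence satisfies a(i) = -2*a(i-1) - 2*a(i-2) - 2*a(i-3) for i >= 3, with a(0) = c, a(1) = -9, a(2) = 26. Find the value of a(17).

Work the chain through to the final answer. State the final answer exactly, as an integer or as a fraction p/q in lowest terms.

4352

Part I: 19615 = 5 * 3923; number of divisors = (1+1) * (1+1) = 4; answer 4
Part II: B1 = 4; r = -37; f(2) = 1*(-11) + 2*(-37) = -85; iterating: f(2)=-85, f(3)=-107, f(4)=-277, f(5)=-491, f(6)=-1045, f(7)=-2027, f(8)=-4117, f(9)=-8171, f(10)=-16405, f(11)=-32747, f(12)=-65557, f(13)=-131051, f(14)=-262165, f(15)=-524267, f(16)=-1048597, f(17)=-2097131; answer -2097131
Part III: B2 = -2097131; m = 4; total draws C(12,3) = 220; favorable C(3,3) = 1; P = 1/220; answer 1/220
Part IV: B3 = 1/220; threaded value p + q = 221; c = -23; a(3) = -2*(26) - 2*(-9) - 2*(-23) = 12; iterating: a(3)=12, a(4)=-58, a(5)=40, a(6)=12, a(7)=12, a(8)=-128, a(9)=208, a(10)=-184, a(11)=208, a(12)=-464, a(13)=880, a(14)=-1248, a(15)=1664, a(16)=-2592, a(17)=4352; answer 4352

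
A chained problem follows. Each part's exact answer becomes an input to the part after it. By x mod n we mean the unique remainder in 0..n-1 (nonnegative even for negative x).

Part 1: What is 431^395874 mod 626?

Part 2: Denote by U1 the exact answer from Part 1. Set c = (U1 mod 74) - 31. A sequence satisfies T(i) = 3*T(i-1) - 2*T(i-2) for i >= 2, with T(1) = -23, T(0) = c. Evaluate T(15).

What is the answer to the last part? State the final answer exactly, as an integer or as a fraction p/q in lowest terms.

Part 1: squarings mod 626: 431^1=431, 431^2=465, 431^4=255, 431^8=547, 431^16=607, 431^32=361, 431^64=113, 431^128=249, 431^256=27, 431^512=103, 431^1024=593, 431^2048=463, 431^4096=277, 431^8192=357, 431^16384=371, 431^32768=547, 431^65536=607, 431^131072=361, 431^262144=113; 431^395874 = 431^2 * 431^32 * 431^64 * 431^512 * 431^2048 * 431^131072 * 431^262144 = 35 (mod 626); answer 35
Part 2: U1 = 35; c = 4; T(2) = 3*(-23) - 2*(4) = -77; iterating: T(2)=-77, T(3)=-185, T(4)=-401, T(5)=-833, T(6)=-1697, T(7)=-3425, T(8)=-6881, T(9)=-13793, T(10)=-27617, T(11)=-55265, T(12)=-110561, T(13)=-221153, T(14)=-442337, T(15)=-884705; answer -884705

-884705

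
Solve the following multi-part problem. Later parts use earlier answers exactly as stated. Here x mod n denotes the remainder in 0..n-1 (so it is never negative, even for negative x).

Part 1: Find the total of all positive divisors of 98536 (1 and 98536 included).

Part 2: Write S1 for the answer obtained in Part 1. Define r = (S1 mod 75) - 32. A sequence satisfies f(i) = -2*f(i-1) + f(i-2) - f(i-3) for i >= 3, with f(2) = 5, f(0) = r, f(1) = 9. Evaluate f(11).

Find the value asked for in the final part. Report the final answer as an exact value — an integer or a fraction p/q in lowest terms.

Part 1: 98536 = 2^3 * 109 * 113; sigma = (1 + 2 + 4 + 8) * (1 + 109) * (1 + 113) = 15 * 110 * 114 = 188100; answer 188100
Part 2: S1 = 188100; r = -32; f(3) = -2*(5) + 1*(9) - 1*(-32) = 31; iterating: f(3)=31, f(4)=-66, f(5)=158, f(6)=-413, f(7)=1050, f(8)=-2671, f(9)=6805, f(10)=-17331, f(11)=44138; answer 44138

44138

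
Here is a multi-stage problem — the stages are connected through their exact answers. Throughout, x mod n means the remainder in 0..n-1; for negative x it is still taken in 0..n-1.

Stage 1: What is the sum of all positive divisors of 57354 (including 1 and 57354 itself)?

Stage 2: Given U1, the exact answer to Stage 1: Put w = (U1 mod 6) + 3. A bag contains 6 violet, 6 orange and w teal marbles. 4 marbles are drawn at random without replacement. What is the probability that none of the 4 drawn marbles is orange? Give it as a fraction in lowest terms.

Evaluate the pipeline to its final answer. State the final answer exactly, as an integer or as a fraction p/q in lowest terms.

Stage 1: 57354 = 2 * 3 * 11^2 * 79; sigma = (1 + 2) * (1 + 3) * (1 + 11 + 121) * (1 + 79) = 3 * 4 * 133 * 80 = 127680; answer 127680
Stage 2: U1 = 127680; w = 3; total draws C(15,4) = 1365; favorable C(9,4) = 126; P = 6/65; answer 6/65

6/65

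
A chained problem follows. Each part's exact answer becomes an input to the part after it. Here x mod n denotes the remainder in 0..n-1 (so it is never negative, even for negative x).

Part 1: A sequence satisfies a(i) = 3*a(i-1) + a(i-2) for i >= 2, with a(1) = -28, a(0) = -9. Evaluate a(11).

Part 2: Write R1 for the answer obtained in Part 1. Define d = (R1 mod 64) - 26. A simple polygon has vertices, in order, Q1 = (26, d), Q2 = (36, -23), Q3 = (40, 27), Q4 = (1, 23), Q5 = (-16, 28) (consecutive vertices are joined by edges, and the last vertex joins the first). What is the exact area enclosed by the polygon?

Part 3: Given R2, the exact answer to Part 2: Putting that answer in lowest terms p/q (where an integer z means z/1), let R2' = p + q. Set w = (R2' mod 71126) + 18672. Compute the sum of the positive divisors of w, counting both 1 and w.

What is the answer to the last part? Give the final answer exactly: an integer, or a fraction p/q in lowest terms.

Part 1: a(2) = 3*(-28) + 1*(-9) = -93; iterating: a(2)=-93, a(3)=-307, a(4)=-1014, a(5)=-3349, a(6)=-11061, a(7)=-36532, a(8)=-120657, a(9)=-398503, a(10)=-1316166, a(11)=-4347001; answer -4347001
Part 2: R1 = -4347001; d = -19; cross terms: (26*-23 - 36*-19)=86, (36*27 - 40*-23)=1892, (40*23 - 1*27)=893, (1*28 - -16*23)=396, (-16*-19 - 26*28)=-424; twice the area = |2843| = 2843; area = 2843/2; answer 2843/2
Part 3: R2 = 2843/2; threaded value p + q = 2845; w = 21517; 21517 is prime, so its only divisors are 1 and 21517; sigma = 1 + 21517 = 21518; answer 21518

21518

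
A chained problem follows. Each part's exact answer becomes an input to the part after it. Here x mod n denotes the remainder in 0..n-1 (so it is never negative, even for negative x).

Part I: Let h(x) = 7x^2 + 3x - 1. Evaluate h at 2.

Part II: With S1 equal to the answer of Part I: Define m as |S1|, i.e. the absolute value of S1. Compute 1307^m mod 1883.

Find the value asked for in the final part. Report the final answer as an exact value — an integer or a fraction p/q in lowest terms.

594

Part I: 7*(2)^2 + 3*(2)^1 - 1 = (28) + (6) + (-1) = 33; answer 33
Part II: S1 = 33; m = 33; squarings mod 1883: 1307^1=1307, 1307^2=368, 1307^4=1731, 1307^8=508, 1307^16=93, 1307^32=1117; 1307^33 = 1307^1 * 1307^32 = 594 (mod 1883); answer 594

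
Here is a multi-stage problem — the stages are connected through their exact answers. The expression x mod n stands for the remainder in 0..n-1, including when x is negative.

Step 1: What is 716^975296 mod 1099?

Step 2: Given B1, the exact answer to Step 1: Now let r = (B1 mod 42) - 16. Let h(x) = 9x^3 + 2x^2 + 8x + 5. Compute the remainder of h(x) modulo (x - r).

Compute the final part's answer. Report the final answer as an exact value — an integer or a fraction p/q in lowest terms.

-15355

Step 1: squarings mod 1099: 716^1=716, 716^2=522, 716^4=1031, 716^8=228, 716^16=331, 716^32=760, 716^64=625, 716^128=480, 716^256=709, 716^512=438, 716^1024=618, 716^2048=571, 716^4096=737, 716^8192=263, 716^16384=1031, 716^32768=228, 716^65536=331, 716^131072=760, 716^262144=625, 716^524288=480; 716^975296 = 716^64 * 716^128 * 716^256 * 716^8192 * 716^16384 * 716^32768 * 716^131072 * 716^262144 * 716^524288 = 508 (mod 1099); answer 508
Step 2: B1 = 508; r = -12; remainder = value at the root: 9*(-12)^3 + 2*(-12)^2 + 8*(-12)^1 + 5 = (-15552) + (288) + (-96) + (5) = -15355; answer -15355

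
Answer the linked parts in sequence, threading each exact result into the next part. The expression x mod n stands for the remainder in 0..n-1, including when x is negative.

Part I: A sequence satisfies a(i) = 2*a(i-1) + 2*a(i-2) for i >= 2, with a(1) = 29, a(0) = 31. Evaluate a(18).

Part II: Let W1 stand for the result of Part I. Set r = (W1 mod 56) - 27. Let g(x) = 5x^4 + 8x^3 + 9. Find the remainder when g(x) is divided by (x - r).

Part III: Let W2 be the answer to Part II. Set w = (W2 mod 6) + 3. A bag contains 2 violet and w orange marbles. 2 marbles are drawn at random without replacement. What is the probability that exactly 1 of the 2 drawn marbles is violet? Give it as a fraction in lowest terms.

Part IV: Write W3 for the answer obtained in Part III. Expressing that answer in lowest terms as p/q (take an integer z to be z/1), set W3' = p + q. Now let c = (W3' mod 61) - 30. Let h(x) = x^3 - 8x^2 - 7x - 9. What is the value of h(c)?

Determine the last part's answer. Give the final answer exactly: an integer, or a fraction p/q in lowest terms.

-14375

Part I: a(2) = 2*(29) + 2*(31) = 120; iterating: a(2)=120, a(3)=298, a(4)=836, a(5)=2268, a(6)=6208, a(7)=16952, a(8)=46320, a(9)=126544, a(10)=345728, a(11)=944544, a(12)=2580544, a(13)=7050176, a(14)=19261440, a(15)=52623232, a(16)=143769344, a(17)=392785152, a(18)=1073108992; answer 1073108992
Part II: W1 = 1073108992; r = 5; remainder = value at the root: 5*(5)^4 + 8*(5)^3 + 9 = (3125) + (1000) + (9) = 4134; answer 4134
Part III: W2 = 4134; w = 3; total draws C(5,2) = 10; favorable C(2,1)*C(3,1) = 6; P = 3/5; answer 3/5
Part IV: W3 = 3/5; threaded value p + q = 8; c = -22; 1*(-22)^3 - 8*(-22)^2 - 7*(-22)^1 - 9 = (-10648) + (-3872) + (154) + (-9) = -14375; answer -14375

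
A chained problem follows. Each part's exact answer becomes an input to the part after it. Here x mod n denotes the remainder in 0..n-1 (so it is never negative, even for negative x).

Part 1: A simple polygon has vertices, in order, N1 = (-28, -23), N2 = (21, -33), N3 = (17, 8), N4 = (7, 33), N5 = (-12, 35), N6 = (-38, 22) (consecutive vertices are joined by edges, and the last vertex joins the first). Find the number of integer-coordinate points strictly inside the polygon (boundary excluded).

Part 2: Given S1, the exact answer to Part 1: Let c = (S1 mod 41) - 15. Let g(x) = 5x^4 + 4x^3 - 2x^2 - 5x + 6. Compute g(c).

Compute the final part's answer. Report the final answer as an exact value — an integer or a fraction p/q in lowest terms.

1212800

Part 1: cross terms: (-28*-33 - 21*-23)=1407, (21*8 - 17*-33)=729, (17*33 - 7*8)=505, (7*35 - -12*33)=641, (-12*22 - -38*35)=1066, (-38*-23 - -28*22)=1490; twice the area = |5838| = 5838; area = 2919; boundary points = 1 + 1 + 5 + 1 + 13 + 5 = 26; strictly interior points = area - boundary/2 + 1 = 2907; answer 2907
Part 2: S1 = 2907; c = 22; 5*(22)^4 + 4*(22)^3 - 2*(22)^2 - 5*(22)^1 + 6 = (1171280) + (42592) + (-968) + (-110) + (6) = 1212800; answer 1212800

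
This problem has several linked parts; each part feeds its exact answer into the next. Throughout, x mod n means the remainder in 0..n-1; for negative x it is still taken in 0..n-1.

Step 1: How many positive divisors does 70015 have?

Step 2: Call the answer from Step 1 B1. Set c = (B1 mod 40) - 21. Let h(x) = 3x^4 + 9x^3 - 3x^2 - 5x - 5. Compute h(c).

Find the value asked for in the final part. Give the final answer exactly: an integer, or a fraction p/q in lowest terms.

695

Step 1: 70015 = 5 * 11 * 19 * 67; number of divisors = (1+1) * (1+1) * (1+1) * (1+1) = 16; answer 16
Step 2: B1 = 16; c = -5; 3*(-5)^4 + 9*(-5)^3 - 3*(-5)^2 - 5*(-5)^1 - 5 = (1875) + (-1125) + (-75) + (25) + (-5) = 695; answer 695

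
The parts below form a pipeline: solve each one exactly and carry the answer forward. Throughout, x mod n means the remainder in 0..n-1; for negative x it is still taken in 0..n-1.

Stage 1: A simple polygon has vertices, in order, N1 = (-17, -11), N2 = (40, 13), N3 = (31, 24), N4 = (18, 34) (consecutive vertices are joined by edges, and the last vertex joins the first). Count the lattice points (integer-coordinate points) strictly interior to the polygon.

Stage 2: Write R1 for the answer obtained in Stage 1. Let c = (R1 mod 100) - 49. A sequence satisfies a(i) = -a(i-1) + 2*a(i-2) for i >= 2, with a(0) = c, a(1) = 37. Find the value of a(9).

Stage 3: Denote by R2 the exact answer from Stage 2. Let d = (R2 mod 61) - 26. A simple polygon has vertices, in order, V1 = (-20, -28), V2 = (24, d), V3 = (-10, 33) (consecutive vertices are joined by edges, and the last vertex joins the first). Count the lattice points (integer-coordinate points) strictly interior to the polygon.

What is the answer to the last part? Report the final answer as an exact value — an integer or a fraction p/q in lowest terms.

Stage 1: cross terms: (-17*13 - 40*-11)=219, (40*24 - 31*13)=557, (31*34 - 18*24)=622, (18*-11 - -17*34)=380; twice the area = |1778| = 1778; area = 889; boundary points = 3 + 1 + 1 + 5 = 10; strictly interior points = area - boundary/2 + 1 = 885; answer 885
Stage 2: R1 = 885; c = 36; a(2) = -1*(37) + 2*(36) = 35; iterating: a(2)=35, a(3)=39, a(4)=31, a(5)=47, a(6)=15, a(7)=79, a(8)=-49, a(9)=207; answer 207
Stage 3: R2 = 207; d = -2; cross terms: (-20*-2 - 24*-28)=712, (24*33 - -10*-2)=772, (-10*-28 - -20*33)=940; twice the area = |2424| = 2424; area = 1212; boundary points = 2 + 1 + 1 = 4; strictly interior points = area - boundary/2 + 1 = 1211; answer 1211

1211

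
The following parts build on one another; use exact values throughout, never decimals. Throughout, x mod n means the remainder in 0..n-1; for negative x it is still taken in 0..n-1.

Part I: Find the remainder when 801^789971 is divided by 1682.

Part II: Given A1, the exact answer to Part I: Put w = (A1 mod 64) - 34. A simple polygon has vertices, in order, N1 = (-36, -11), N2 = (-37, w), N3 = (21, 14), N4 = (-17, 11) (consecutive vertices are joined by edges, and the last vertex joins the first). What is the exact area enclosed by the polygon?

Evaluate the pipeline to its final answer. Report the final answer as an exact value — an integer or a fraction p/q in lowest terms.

Part I: squarings mod 1682: 801^1=801, 801^2=759, 801^4=837, 801^8=857, 801^16=1097, 801^32=779, 801^64=1321, 801^128=807, 801^256=315, 801^512=1669, 801^1024=169, 801^2048=1649, 801^4096=1089, 801^8192=111, 801^16384=547, 801^32768=1495, 801^65536=1329, 801^131072=141, 801^262144=1379, 801^524288=981; 801^789971 = 801^1 * 801^2 * 801^16 * 801^64 * 801^128 * 801^256 * 801^1024 * 801^2048 * 801^262144 * 801^524288 = 191 (mod 1682); answer 191
Part II: A1 = 191; w = 29; cross terms: (-36*29 - -37*-11)=-1451, (-37*14 - 21*29)=-1127, (21*11 - -17*14)=469, (-17*-11 - -36*11)=583; twice the area = |-1526| = 1526; area = 763; answer 763

763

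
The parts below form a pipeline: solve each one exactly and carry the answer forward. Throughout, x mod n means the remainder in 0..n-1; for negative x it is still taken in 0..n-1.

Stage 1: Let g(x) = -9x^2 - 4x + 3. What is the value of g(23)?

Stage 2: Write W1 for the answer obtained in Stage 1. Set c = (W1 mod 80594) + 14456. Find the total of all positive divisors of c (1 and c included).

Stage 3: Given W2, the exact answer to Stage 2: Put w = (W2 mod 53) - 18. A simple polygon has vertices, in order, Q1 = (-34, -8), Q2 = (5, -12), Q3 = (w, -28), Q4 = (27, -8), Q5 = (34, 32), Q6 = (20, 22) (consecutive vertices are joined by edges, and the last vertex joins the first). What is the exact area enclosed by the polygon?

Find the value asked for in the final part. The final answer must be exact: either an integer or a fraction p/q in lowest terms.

Stage 1: -9*(23)^2 - 4*(23)^1 + 3 = (-4761) + (-92) + (3) = -4850; answer -4850
Stage 2: W1 = -4850; c = 90200; 90200 = 2^3 * 5^2 * 11 * 41; sigma = (1 + 2 + 4 + 8) * (1 + 5 + 25) * (1 + 11) * (1 + 41) = 15 * 31 * 12 * 42 = 234360; answer 234360
Stage 3: W2 = 234360; w = 29; cross terms: (-34*-12 - 5*-8)=448, (5*-28 - 29*-12)=208, (29*-8 - 27*-28)=524, (27*32 - 34*-8)=1136, (34*22 - 20*32)=108, (20*-8 - -34*22)=588; twice the area = |3012| = 3012; area = 1506; answer 1506

1506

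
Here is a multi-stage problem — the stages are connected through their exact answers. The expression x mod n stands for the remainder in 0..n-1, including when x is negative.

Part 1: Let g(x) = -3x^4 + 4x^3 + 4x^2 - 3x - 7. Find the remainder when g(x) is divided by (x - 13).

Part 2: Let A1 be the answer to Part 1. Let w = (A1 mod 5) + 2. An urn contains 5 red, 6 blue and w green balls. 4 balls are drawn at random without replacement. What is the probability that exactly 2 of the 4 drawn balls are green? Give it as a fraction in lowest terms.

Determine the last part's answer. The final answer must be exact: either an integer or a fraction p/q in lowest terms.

Part 1: remainder = value at the root: -3*(13)^4 + 4*(13)^3 + 4*(13)^2 - 3*(13)^1 - 7 = (-85683) + (8788) + (676) + (-39) + (-7) = -76265; answer -76265
Part 2: A1 = -76265; w = 2; total draws C(13,4) = 715; favorable C(2,2)*C(11,2) = 55; P = 1/13; answer 1/13

1/13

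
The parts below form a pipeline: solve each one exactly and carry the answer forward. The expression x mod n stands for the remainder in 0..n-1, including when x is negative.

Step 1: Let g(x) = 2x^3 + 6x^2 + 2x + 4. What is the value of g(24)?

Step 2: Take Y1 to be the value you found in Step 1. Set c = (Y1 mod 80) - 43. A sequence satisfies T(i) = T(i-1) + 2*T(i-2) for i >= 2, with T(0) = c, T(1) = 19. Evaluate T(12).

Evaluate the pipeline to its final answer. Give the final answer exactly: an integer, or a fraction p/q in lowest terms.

16373

Step 1: 2*(24)^3 + 6*(24)^2 + 2*(24)^1 + 4 = (27648) + (3456) + (48) + (4) = 31156; answer 31156
Step 2: Y1 = 31156; c = -7; T(2) = 1*(19) + 2*(-7) = 5; iterating: T(2)=5, T(3)=43, T(4)=53, T(5)=139, T(6)=245, T(7)=523, T(8)=1013, T(9)=2059, T(10)=4085, T(11)=8203, T(12)=16373; answer 16373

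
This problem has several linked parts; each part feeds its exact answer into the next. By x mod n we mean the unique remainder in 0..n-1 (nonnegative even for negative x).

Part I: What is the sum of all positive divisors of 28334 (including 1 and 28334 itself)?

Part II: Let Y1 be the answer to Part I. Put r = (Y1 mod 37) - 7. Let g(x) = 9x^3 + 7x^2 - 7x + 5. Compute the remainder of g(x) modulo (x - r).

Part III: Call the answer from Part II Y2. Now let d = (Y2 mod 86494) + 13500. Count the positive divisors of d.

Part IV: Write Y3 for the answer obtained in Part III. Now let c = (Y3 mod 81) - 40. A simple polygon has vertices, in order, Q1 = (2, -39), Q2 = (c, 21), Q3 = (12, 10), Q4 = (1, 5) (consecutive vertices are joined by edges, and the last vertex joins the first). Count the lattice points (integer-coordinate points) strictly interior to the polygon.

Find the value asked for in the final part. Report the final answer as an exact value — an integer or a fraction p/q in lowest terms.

Part I: 28334 = 2 * 31 * 457; sigma = (1 + 2) * (1 + 31) * (1 + 457) = 3 * 32 * 458 = 43968; answer 43968
Part II: Y1 = 43968; r = 5; remainder = value at the root: 9*(5)^3 + 7*(5)^2 - 7*(5)^1 + 5 = (1125) + (175) + (-35) + (5) = 1270; answer 1270
Part III: Y2 = 1270; d = 14770; 14770 = 2 * 5 * 7 * 211; number of divisors = (1+1) * (1+1) * (1+1) * (1+1) = 16; answer 16
Part IV: Y3 = 16; c = -24; cross terms: (2*21 - -24*-39)=-894, (-24*10 - 12*21)=-492, (12*5 - 1*10)=50, (1*-39 - 2*5)=-49; twice the area = |-1385| = 1385; area = 1385/2; boundary points = 2 + 1 + 1 + 1 = 5; strictly interior points = area - boundary/2 + 1 = 691; answer 691

691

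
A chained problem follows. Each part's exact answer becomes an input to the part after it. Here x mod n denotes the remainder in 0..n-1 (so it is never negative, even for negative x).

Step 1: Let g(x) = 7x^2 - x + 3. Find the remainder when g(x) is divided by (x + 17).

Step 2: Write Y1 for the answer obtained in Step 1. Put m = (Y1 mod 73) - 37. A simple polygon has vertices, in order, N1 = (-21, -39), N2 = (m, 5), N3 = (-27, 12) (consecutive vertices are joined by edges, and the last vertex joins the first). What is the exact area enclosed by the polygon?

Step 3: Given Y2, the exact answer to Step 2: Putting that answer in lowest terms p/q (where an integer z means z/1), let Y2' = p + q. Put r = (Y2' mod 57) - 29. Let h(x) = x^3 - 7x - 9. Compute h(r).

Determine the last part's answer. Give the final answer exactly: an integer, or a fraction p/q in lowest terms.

Step 1: remainder = value at the root: 7*(-17)^2 - 1*(-17)^1 + 3 = (2023) + (17) + (3) = 2043; answer 2043
Step 2: Y1 = 2043; m = 35; cross terms: (-21*5 - 35*-39)=1260, (35*12 - -27*5)=555, (-27*-39 - -21*12)=1305; twice the area = |3120| = 3120; area = 1560; answer 1560
Step 3: Y2 = 1560; threaded value p + q = 1561; r = -7; 1*(-7)^3 - 7*(-7)^1 - 9 = (-343) + (49) + (-9) = -303; answer -303

-303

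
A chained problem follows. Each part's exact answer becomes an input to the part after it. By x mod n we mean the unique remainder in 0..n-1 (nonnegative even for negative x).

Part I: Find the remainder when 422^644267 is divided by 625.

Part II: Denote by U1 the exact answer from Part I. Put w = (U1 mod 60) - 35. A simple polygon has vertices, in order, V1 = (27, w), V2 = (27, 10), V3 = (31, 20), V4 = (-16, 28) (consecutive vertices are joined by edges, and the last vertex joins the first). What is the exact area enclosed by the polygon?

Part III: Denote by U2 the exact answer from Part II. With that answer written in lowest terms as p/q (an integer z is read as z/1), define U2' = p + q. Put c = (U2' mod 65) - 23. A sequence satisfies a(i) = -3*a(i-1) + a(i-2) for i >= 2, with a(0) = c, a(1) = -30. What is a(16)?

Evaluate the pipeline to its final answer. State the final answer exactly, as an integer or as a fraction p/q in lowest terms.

1785917140

Part I: squarings mod 625: 422^1=422, 422^2=584, 422^4=431, 422^8=136, 422^16=371, 422^32=141, 422^64=506, 422^128=411, 422^256=171, 422^512=491, 422^1024=456, 422^2048=436, 422^4096=96, 422^8192=466, 422^16384=281, 422^32768=211, 422^65536=146, 422^131072=66, 422^262144=606, 422^524288=361; 422^644267 = 422^1 * 422^2 * 422^8 * 422^32 * 422^128 * 422^1024 * 422^4096 * 422^16384 * 422^32768 * 422^65536 * 422^524288 = 313 (mod 625); answer 313
Part II: U1 = 313; w = -22; cross terms: (27*10 - 27*-22)=864, (27*20 - 31*10)=230, (31*28 - -16*20)=1188, (-16*-22 - 27*28)=-404; twice the area = |1878| = 1878; area = 939; answer 939
Part III: U2 = 939; threaded value p + q = 940; c = 7; a(2) = -3*(-30) + 1*(7) = 97; iterating: a(2)=97, a(3)=-321, a(4)=1060, a(5)=-3501, a(6)=11563, a(7)=-38190, a(8)=126133, a(9)=-416589, a(10)=1375900, a(11)=-4544289, a(12)=15008767, a(13)=-49570590, a(14)=163720537, a(15)=-540732201, a(16)=1785917140; answer 1785917140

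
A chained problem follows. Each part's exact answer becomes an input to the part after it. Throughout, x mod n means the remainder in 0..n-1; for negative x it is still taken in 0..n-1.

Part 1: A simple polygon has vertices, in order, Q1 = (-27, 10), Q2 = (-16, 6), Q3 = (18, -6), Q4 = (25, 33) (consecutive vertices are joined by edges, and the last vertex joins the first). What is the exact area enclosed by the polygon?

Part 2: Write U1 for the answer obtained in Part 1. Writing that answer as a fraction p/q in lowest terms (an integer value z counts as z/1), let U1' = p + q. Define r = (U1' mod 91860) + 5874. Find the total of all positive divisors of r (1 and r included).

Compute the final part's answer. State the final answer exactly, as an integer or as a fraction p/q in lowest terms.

Part 1: cross terms: (-27*6 - -16*10)=-2, (-16*-6 - 18*6)=-12, (18*33 - 25*-6)=744, (25*10 - -27*33)=1141; twice the area = |1871| = 1871; area = 1871/2; answer 1871/2
Part 2: U1 = 1871/2; threaded value p + q = 1873; r = 7747; 7747 = 61 * 127; sigma = (1 + 61) * (1 + 127) = 62 * 128 = 7936; answer 7936

7936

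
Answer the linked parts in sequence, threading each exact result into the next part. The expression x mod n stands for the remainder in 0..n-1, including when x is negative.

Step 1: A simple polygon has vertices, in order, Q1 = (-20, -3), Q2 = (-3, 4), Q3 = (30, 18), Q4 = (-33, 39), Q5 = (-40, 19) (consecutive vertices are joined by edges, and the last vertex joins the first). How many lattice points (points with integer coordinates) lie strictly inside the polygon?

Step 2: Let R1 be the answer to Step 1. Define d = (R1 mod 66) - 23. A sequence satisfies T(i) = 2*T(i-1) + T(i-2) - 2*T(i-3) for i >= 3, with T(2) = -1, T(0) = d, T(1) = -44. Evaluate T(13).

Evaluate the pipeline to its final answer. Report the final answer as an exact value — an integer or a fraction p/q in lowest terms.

Step 1: cross terms: (-20*4 - -3*-3)=-89, (-3*18 - 30*4)=-174, (30*39 - -33*18)=1764, (-33*19 - -40*39)=933, (-40*-3 - -20*19)=500; twice the area = |2934| = 2934; area = 1467; boundary points = 1 + 1 + 21 + 1 + 2 = 26; strictly interior points = area - boundary/2 + 1 = 1455; answer 1455
Step 2: R1 = 1455; d = -20; T(3) = 2*(-1) + 1*(-44) - 2*(-20) = -6; iterating: T(3)=-6, T(4)=75, T(5)=146, T(6)=379, T(7)=754, T(8)=1595, T(9)=3186, T(10)=6459, T(11)=12914, T(12)=25915, T(13)=51826; answer 51826

51826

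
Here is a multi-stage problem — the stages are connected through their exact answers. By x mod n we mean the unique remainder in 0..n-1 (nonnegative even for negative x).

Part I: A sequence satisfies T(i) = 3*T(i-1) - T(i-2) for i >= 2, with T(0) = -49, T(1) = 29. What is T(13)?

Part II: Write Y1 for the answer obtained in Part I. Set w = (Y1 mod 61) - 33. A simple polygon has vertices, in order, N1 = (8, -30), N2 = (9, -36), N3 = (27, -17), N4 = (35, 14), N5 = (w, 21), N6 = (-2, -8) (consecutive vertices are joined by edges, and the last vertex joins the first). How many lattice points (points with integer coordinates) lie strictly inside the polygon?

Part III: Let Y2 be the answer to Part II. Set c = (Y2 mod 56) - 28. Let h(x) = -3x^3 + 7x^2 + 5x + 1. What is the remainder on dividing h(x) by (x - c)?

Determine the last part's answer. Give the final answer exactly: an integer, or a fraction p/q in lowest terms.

Part I: T(2) = 3*(29) - 1*(-49) = 136; iterating: T(2)=136, T(3)=379, T(4)=1001, T(5)=2624, T(6)=6871, T(7)=17989, T(8)=47096, T(9)=123299, T(10)=322801, T(11)=845104, T(12)=2212511, T(13)=5792429; answer 5792429
Part II: Y1 = 5792429; w = 19; cross terms: (8*-36 - 9*-30)=-18, (9*-17 - 27*-36)=819, (27*14 - 35*-17)=973, (35*21 - 19*14)=469, (19*-8 - -2*21)=-110, (-2*-30 - 8*-8)=124; twice the area = |2257| = 2257; area = 2257/2; boundary points = 1 + 1 + 1 + 1 + 1 + 2 = 7; strictly interior points = area - boundary/2 + 1 = 1126; answer 1126
Part III: Y2 = 1126; c = -22; remainder = value at the root: -3*(-22)^3 + 7*(-22)^2 + 5*(-22)^1 + 1 = (31944) + (3388) + (-110) + (1) = 35223; answer 35223

35223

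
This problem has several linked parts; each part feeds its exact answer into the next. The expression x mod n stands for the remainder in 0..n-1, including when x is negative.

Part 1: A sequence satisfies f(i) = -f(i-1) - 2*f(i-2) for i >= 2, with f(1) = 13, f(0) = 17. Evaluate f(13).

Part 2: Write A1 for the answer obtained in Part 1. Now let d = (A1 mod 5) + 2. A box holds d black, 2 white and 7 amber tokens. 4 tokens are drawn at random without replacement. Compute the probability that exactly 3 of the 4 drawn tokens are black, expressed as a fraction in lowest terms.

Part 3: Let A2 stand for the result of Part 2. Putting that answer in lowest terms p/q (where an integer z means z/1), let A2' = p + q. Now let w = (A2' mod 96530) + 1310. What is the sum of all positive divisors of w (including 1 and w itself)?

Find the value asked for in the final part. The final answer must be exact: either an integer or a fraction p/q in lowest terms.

Part 1: f(2) = -1*(13) - 2*(17) = -47; iterating: f(2)=-47, f(3)=21, f(4)=73, f(5)=-115, f(6)=-31, f(7)=261, f(8)=-199, f(9)=-323, f(10)=721, f(11)=-75, f(12)=-1367, f(13)=1517; answer 1517
Part 2: A1 = 1517; d = 4; total draws C(13,4) = 715; favorable C(4,3)*C(9,1) = 36; P = 36/715; answer 36/715
Part 3: A2 = 36/715; threaded value p + q = 751; w = 2061; 2061 = 3^2 * 229; sigma = (1 + 3 + 9) * (1 + 229) = 13 * 230 = 2990; answer 2990

2990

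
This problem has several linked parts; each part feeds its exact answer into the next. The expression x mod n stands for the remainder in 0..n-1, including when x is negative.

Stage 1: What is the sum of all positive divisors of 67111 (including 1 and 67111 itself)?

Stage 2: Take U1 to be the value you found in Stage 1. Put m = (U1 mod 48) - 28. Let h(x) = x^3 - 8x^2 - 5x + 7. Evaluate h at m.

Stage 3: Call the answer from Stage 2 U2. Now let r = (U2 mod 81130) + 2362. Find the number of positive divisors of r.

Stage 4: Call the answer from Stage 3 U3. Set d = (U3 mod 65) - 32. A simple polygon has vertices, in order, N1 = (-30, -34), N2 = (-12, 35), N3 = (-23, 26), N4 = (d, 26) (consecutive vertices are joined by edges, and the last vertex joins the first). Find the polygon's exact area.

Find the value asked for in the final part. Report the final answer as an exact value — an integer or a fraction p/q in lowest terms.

897/2

Stage 1: 67111 = 11 * 6101; sigma = (1 + 11) * (1 + 6101) = 12 * 6102 = 73224; answer 73224
Stage 2: U1 = 73224; m = -4; 1*(-4)^3 - 8*(-4)^2 - 5*(-4)^1 + 7 = (-64) + (-128) + (20) + (7) = -165; answer -165
Stage 3: U2 = -165; r = 83327; 83327 = 103 * 809; number of divisors = (1+1) * (1+1) = 4; answer 4
Stage 4: U3 = 4; d = -28; cross terms: (-30*35 - -12*-34)=-1458, (-12*26 - -23*35)=493, (-23*26 - -28*26)=130, (-28*-34 - -30*26)=1732; twice the area = |897| = 897; area = 897/2; answer 897/2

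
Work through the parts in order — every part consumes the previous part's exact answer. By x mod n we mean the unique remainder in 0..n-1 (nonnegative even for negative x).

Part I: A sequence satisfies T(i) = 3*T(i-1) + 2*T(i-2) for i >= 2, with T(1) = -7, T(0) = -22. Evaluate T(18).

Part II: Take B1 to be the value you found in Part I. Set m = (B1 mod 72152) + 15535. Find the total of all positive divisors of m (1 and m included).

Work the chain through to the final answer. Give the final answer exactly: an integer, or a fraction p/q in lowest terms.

Part I: T(2) = 3*(-7) + 2*(-22) = -65; iterating: T(2)=-65, T(3)=-209, T(4)=-757, T(5)=-2689, T(6)=-9581, T(7)=-34121, T(8)=-121525, T(9)=-432817, T(10)=-1541501, T(11)=-5490137, T(12)=-19553413, T(13)=-69640513, T(14)=-248028365, T(15)=-883366121, T(16)=-3146155093, T(17)=-11205197521, T(18)=-39907902749; answer -39907902749
Part II: B1 = -39907902749; m = 33354; 33354 = 2 * 3^2 * 17 * 109; sigma = (1 + 2) * (1 + 3 + 9) * (1 + 17) * (1 + 109) = 3 * 13 * 18 * 110 = 77220; answer 77220

77220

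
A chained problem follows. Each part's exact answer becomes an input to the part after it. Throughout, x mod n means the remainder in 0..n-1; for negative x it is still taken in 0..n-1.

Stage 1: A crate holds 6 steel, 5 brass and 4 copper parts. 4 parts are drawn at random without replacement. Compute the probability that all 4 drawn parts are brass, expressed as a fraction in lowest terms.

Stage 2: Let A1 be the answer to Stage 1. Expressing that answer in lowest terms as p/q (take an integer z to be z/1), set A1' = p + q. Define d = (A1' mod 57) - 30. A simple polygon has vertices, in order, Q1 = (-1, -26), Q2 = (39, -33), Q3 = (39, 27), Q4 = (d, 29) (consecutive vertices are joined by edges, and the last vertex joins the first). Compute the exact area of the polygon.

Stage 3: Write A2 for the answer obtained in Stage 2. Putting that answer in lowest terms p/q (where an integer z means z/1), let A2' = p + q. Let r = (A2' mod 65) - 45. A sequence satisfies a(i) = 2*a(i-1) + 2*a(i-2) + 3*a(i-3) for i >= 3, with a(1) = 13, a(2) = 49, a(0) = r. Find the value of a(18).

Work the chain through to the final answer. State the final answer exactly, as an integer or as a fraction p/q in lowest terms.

2324522944

Stage 1: total draws C(15,4) = 1365; favorable C(5,4) = 5; P = 1/273; answer 1/273
Stage 2: A1 = 1/273; threaded value p + q = 274; d = 16; cross terms: (-1*-33 - 39*-26)=1047, (39*27 - 39*-33)=2340, (39*29 - 16*27)=699, (16*-26 - -1*29)=-387; twice the area = |3699| = 3699; area = 3699/2; answer 3699/2
Stage 3: A2 = 3699/2; threaded value p + q = 3701; r = 16; a(3) = 2*(49) + 2*(13) + 3*(16) = 172; iterating: a(3)=172, a(4)=481, a(5)=1453, a(6)=4384, a(7)=13117, a(8)=39361, a(9)=118108, a(10)=354289, a(11)=1062877, a(12)=3188656, a(13)=9565933, a(14)=28697809, a(15)=86093452, a(16)=258280321, a(17)=774840973, a(18)=2324522944; answer 2324522944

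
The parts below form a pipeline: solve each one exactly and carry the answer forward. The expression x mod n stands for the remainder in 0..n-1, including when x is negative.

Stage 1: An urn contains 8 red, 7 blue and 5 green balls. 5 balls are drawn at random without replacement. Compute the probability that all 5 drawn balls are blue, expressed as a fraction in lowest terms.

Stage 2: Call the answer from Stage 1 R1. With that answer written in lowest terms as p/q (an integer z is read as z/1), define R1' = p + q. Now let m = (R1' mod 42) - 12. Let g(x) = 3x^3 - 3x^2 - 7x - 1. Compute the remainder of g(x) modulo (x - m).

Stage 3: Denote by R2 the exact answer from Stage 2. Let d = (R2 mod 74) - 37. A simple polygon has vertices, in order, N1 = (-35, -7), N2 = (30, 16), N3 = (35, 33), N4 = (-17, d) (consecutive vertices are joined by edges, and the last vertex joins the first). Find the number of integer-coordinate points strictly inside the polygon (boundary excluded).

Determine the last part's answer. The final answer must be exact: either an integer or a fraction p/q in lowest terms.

Stage 1: total draws C(20,5) = 15504; favorable C(7,5) = 21; P = 7/5168; answer 7/5168
Stage 2: R1 = 7/5168; threaded value p + q = 5175; m = -3; remainder = value at the root: 3*(-3)^3 - 3*(-3)^2 - 7*(-3)^1 - 1 = (-81) + (-27) + (21) + (-1) = -88; answer -88
Stage 3: R2 = -88; d = 23; cross terms: (-35*16 - 30*-7)=-350, (30*33 - 35*16)=430, (35*23 - -17*33)=1366, (-17*-7 - -35*23)=924; twice the area = |2370| = 2370; area = 1185; boundary points = 1 + 1 + 2 + 6 = 10; strictly interior points = area - boundary/2 + 1 = 1181; answer 1181

1181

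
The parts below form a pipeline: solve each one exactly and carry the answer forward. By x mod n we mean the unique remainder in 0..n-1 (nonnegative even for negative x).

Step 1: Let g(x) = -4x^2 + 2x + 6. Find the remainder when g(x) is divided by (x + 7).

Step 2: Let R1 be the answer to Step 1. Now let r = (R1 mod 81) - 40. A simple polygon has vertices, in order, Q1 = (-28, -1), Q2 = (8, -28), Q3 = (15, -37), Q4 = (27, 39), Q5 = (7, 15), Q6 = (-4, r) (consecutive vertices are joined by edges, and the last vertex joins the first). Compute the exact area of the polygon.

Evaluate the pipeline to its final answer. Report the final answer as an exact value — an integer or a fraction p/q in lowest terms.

Step 1: remainder = value at the root: -4*(-7)^2 + 2*(-7)^1 + 6 = (-196) + (-14) + (6) = -204; answer -204
Step 2: R1 = -204; r = -1; cross terms: (-28*-28 - 8*-1)=792, (8*-37 - 15*-28)=124, (15*39 - 27*-37)=1584, (27*15 - 7*39)=132, (7*-1 - -4*15)=53, (-4*-1 - -28*-1)=-24; twice the area = |2661| = 2661; area = 2661/2; answer 2661/2

2661/2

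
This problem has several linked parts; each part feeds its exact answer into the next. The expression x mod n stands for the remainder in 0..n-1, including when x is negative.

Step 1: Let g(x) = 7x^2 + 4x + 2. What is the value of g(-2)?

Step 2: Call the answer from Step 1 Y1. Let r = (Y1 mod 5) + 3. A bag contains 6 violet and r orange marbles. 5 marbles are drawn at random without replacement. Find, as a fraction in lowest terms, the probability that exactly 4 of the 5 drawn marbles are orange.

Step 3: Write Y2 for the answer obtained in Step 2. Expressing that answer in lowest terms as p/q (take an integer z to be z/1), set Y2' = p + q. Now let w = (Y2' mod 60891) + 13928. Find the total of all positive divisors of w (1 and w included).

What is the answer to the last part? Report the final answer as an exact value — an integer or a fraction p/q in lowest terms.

Step 1: 7*(-2)^2 + 4*(-2)^1 + 2 = (28) + (-8) + (2) = 22; answer 22
Step 2: Y1 = 22; r = 5; total draws C(11,5) = 462; favorable C(5,4)*C(6,1) = 30; P = 5/77; answer 5/77
Step 3: Y2 = 5/77; threaded value p + q = 82; w = 14010; 14010 = 2 * 3 * 5 * 467; sigma = (1 + 2) * (1 + 3) * (1 + 5) * (1 + 467) = 3 * 4 * 6 * 468 = 33696; answer 33696

33696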